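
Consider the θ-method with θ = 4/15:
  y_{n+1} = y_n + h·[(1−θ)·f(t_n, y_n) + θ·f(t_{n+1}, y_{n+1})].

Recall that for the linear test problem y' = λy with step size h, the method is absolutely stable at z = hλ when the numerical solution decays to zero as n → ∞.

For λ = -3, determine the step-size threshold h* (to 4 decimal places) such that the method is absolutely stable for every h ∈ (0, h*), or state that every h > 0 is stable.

(-4.2857,0); λ=-3 ⇒ h* = (30/7)/3 = 1.4286.

With y'=λy (z=hλ):
  y_{n+1} = y_n + z·[11/15·y_n + 4/15·y_{n+1}] ⇒ (1 − 4/15z)y_{n+1} = (1 + 11/15z)y_n
  ⇒ R(z) = (1 + 11/15z)/(1 − 4/15z).

Boundary: |R(x)|=1, x<0.
x=-1.39: |R|=0.0141
R=−1: 1+11/15x = −1+4/15x ⇒ -7/15x=2 ⇒ x=2/(-7/15)=-4.2857
Confirm numerically:
  x=-2.643: |R|=0.55033 <1
  x=-2.146: |R|=0.36491 <1
  x=-2.058: |R|=0.32877 <1
  x=-2.034: |R|=0.31872 <1
  x=-4.771: |R|=1.09967 >1
  x=-4.704: |R|=1.08659 >1
  x=-4.668: |R|=1.07947 >1
Interval (-4.2857, 0).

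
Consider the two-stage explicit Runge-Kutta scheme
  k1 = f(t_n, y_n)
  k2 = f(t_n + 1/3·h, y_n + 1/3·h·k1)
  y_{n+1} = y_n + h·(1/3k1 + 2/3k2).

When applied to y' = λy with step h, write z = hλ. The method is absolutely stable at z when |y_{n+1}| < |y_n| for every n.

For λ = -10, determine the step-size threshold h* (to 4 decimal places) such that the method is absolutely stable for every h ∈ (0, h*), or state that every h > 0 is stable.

(-4.5000,0); λ=-10 ⇒ h* = (9/2)/10 = 0.4500.

Test eqn y'=λy, z=hλ:
  k1=λy_n ⇒ h·k1=z·y_n;  k2=λ(1+1/3z)y_n ⇒ h·k2=z(1+1/3z)y_n
  y_{n+1}/y_n = 1 + 1/3z + 2/3z(1+1/3z) = 1 + z + 2/9z²
  ⇒ R(z) = 1 + z + 2/9z².

Solve |R(x)|<1 on ℝ⁻.
x=-1: |R|=0.2222
R=1: x+2/9x²=0 ⇒ x=−9/2=-4.5000; min R=1−1/(4·2/9)=-0.1250>−1
Confirm numerically:
  x=-4.339: |R|=0.84476 <1
  x=-4.177: |R|=0.70018 <1
  x=-1.974: |R|=0.10807 <1
  x=-4.844: |R|=1.37030 >1
  x=-4.842: |R|=1.36799 >1
Interval (-4.5000, 0).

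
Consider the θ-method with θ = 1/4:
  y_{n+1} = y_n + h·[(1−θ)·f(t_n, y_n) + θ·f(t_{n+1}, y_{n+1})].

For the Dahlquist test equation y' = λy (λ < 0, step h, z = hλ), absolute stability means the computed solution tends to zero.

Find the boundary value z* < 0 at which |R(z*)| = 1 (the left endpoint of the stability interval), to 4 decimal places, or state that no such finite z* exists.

z* = -4.0000.

With y'=λy (z=hλ):
  y_{n+1} = y_n + z·[3/4·y_n + 1/4·y_{n+1}] ⇒ (1 − 1/4z)y_{n+1} = (1 + 3/4z)y_n
  Hence R(z) = (1 + 3/4z)/(1 − 1/4z).

Need |R(x)|<1, x<0.
x=-0.78: |R|=0.3473
R=−1: 1+3/4x = −1+1/4x ⇒ -1/2x=2 ⇒ x=2/(-1/2)=-4.0000
Confirm numerically:
  x=-3.920: |R|=0.97980 <1
  x=-3.686: |R|=0.91829 <1
  x=-3.039: |R|=0.72695 <1
  x=-1.682: |R|=0.18409 <1
  x=-4.547: |R|=1.12800 >1
  x=-4.539: |R|=1.12624 >1
  x=-4.400: |R|=1.09524 >1
Stable set (-4.0000, 0).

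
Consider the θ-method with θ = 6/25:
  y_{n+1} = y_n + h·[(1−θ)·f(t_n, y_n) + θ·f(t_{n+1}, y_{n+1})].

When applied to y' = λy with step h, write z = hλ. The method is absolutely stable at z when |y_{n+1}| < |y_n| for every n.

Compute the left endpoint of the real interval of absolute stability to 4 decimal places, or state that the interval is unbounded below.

left endpoint -3.8462.

Test eqn y'=λy, z=hλ:
  y_{n+1} = y_n + z·[19/25·y_n + 6/25·y_{n+1}] ⇒ (1 − 6/25z)y_{n+1} = (1 + 19/25z)y_n
  so R(z) = (1 + 19/25z)/(1 − 6/25z).

Boundary: |R(x)|=1, x<0.
x=-0.91: |R|=0.2531
R=−1: 1+19/25x = −1+6/25x ⇒ -13/25x=2 ⇒ x=2/(-13/25)=-3.8462
Confirm numerically:
  x=-3.473: |R|=0.89417 <1
  x=-2.496: |R|=0.56094 <1
  x=-1.555: |R|=0.13239 <1
  x=-4.156: |R|=1.08066 >1
  x=-4.089: |R|=1.06373 >1
Interval (-3.8462, 0).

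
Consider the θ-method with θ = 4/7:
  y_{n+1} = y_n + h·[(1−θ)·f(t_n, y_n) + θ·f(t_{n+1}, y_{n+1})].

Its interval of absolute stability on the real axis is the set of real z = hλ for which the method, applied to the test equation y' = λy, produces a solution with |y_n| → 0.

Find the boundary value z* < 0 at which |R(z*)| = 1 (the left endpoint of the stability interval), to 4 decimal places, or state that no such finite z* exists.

With y'=λy (z=hλ):
  y_{n+1} = y_n + z·[3/7·y_n + 4/7·y_{n+1}] ⇒ (1 − 4/7z)y_{n+1} = (1 + 3/7z)y_n
  Hence R(z) = (1 + 3/7z)/(1 − 4/7z).

Boundary: |R(x)|=1, x<0.
x=-1.12: |R|=0.3171
x=-2: |R|=0.0667
x=-10: |R|=0.4894
x=-100: |R|=0.7199
θ=4/7≥1/2 ⇒ |1+3/7x|<|1−4/7x| ∀x<0 ⇒ unbounded interval.

(−∞, 0) — no finite endpoint.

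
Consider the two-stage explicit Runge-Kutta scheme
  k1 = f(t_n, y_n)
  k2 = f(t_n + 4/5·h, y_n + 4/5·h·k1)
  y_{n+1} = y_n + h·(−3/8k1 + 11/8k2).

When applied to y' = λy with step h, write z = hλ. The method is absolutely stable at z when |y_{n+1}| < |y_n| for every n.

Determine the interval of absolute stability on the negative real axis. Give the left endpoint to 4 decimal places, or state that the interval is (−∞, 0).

Test eqn y'=λy, z=hλ:
  k1=λy_n ⇒ h·k1=z·y_n;  k2=λ(1+4/5z)y_n ⇒ h·k2=z(1+4/5z)y_n
  y_{n+1}/y_n = 1 − 3/8z + 11/8z(1+4/5z) = 1 + z + 11/10z²
  R(z) = 1 + z + 11/10z².

Boundary: |R(x)|=1, x<0.
x=-1.33: |R|=1.6158
R=1: x+11/10x²=0 ⇒ x=−10/11=-0.9091; min R=1−1/(4·11/10)=0.7727>−1
Confirm numerically:
  x=-0.889: |R|=0.98035 <1
  x=-0.884: |R|=0.97560 <1
  x=-0.511: |R|=0.77623 <1
  x=-0.425: |R|=0.77369 <1
  x=-1.258: |R|=1.48282 >1
  x=-1.144: |R|=1.29561 >1
  x=-1.134: |R|=1.28055 >1
Stable set (-0.9091, 0).

z∈(-0.9091,0).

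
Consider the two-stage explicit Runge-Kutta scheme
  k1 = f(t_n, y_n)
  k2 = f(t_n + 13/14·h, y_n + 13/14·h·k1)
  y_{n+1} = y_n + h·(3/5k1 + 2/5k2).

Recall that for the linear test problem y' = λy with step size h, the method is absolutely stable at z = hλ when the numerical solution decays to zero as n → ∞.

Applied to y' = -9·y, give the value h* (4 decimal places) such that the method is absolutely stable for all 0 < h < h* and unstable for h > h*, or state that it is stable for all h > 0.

(-2.6923,0); λ=-9 ⇒ h* = (35/13)/9 = 0.2991.

On y'=λy, z=hλ:
  k1=λy_n ⇒ h·k1=z·y_n;  k2=λ(1+13/14z)y_n ⇒ h·k2=z(1+13/14z)y_n
  y_{n+1}/y_n = 1 + 3/5z + 2/5z(1+13/14z) = 1 + z + 13/35z²
  ⇒ R(z) = 1 + z + 13/35z².

Find x<0 with |R(x)|<1.
x=-1.52: |R|=0.3381
R=1: x+13/35x²=0 ⇒ x=−35/13=-2.6923; min R=1−1/(4·13/35)=0.3269>−1
Confirm numerically:
  x=-2.202: |R|=0.59898 <1
  x=-1.995: |R|=0.48330 <1
  x=-1.623: |R|=0.35539 <1
  x=-1.160: |R|=0.33979 <1
  x=-3.192: |R|=1.59244 >1
  x=-2.844: |R|=1.16024 >1
So |R|<1 on (-2.6923, 0).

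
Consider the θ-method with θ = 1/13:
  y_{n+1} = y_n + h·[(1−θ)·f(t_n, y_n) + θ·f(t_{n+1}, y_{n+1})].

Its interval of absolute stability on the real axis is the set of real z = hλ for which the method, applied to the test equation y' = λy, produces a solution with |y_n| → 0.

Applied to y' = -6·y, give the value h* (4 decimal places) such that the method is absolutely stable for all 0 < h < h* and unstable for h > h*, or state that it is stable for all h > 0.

With y'=λy (z=hλ):
  y_{n+1} = y_n + z·[12/13·y_n + 1/13·y_{n+1}] ⇒ (1 − 1/13z)y_{n+1} = (1 + 12/13z)y_n
  so R(z) = (1 + 12/13z)/(1 − 1/13z).

Boundary: |R(x)|=1, x<0.
x=-1.19: |R|=0.0902
R=−1: 1+12/13x = −1+1/13x ⇒ -11/13x=2 ⇒ x=2/(-11/13)=-2.3636
Confirm numerically:
  x=-2.318: |R|=0.96723 <1
  x=-1.922: |R|=0.67444 <1
  x=-1.513: |R|=0.35527 <1
  x=-2.586: |R|=1.15694 >1
  x=-2.448: |R|=1.06007 >1
  x=-2.410: |R|=1.03310 >1
So |R|<1 on (-2.3636, 0).

(-2.3636,0); λ=-6 ⇒ h* = (26/11)/6 = 0.3939.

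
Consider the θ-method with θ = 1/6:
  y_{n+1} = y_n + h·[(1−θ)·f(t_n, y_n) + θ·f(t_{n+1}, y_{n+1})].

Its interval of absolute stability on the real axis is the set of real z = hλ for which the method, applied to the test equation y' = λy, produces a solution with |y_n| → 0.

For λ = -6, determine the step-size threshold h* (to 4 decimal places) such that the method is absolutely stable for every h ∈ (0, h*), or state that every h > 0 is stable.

(-3.0000,0); λ=-6 ⇒ h* = (3)/6 = 0.5000.

Test eqn y'=λy, z=hλ:
  y_{n+1} = y_n + z·[5/6·y_n + 1/6·y_{n+1}] ⇒ (1 − 1/6z)y_{n+1} = (1 + 5/6z)y_n
  so R(z) = (1 + 5/6z)/(1 − 1/6z).

Boundary: |R(x)|=1, x<0.
x=-1.08: |R|=0.0847
R=−1: 1+5/6x = −1+1/6x ⇒ -2/3x=2 ⇒ x=2/(-2/3)=-3.0000
Confirm numerically:
  x=-2.363: |R|=0.69532 <1
  x=-1.738: |R|=0.34764 <1
  x=-1.442: |R|=0.16259 <1
  x=-1.425: |R|=0.15152 <1
  x=-3.517: |R|=1.21730 >1
  x=-3.344: |R|=1.14726 >1
  x=-3.305: |R|=1.13111 >1
So |R|<1 on (-3.0000, 0).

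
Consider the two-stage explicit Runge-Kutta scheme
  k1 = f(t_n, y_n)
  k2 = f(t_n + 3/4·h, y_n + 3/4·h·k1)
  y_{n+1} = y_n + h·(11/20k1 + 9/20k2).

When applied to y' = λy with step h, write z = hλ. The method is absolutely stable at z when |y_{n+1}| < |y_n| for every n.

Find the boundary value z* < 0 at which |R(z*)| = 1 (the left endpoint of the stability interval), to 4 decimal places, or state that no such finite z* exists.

Test eqn y'=λy, z=hλ:
  k1=λy_n ⇒ h·k1=z·y_n;  k2=λ(1+3/4z)y_n ⇒ h·k2=z(1+3/4z)y_n
  y_{n+1}/y_n = 1 + 11/20z + 9/20z(1+3/4z) = 1 + z + 27/80z²
  R(z) = 1 + z + 27/80z².

Solve |R(x)|<1 on ℝ⁻.
x=-1.36: |R|=0.2642
R=1: x+27/80x²=0 ⇒ x=−80/27=-2.9630; min R=1−1/(4·27/80)=0.2593>−1
Confirm numerically:
  x=-2.610: |R|=0.68908 <1
  x=-2.552: |R|=0.64604 <1
  x=-2.493: |R|=0.60458 <1
  x=-1.793: |R|=0.29201 <1
  x=-3.393: |R|=1.49245 >1
  x=-3.389: |R|=1.48730 >1
  x=-3.268: |R|=1.33644 >1
Interval (-2.9630, 0).

z* = -2.9630.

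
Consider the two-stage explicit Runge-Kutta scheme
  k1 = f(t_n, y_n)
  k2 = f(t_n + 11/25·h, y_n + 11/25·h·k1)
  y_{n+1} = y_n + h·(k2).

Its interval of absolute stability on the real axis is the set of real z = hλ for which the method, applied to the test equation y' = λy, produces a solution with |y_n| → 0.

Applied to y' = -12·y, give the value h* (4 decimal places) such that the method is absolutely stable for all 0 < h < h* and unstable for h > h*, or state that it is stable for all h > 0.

(-2.2727,0); λ=-12 ⇒ h* = (25/11)/12 = 0.1894.

Set f=λy, z=hλ:
  k1=λy_n ⇒ h·k1=z·y_n;  k2=λ(1+11/25z)y_n ⇒ h·k2=z(1+11/25z)y_n
  y_{n+1}/y_n = 1 + z(1+11/25z) = 1 + z + 11/25z²
  Hence R(z) = 1 + z + 11/25z².

Boundary: |R(x)|=1, x<0.
x=-0.96: |R|=0.4455
R=1: x+11/25x²=0 ⇒ x=−25/11=-2.2727; min R=1−1/(4·11/25)=0.4318>−1
Confirm numerically:
  x=-2.008: |R|=0.76611 <1
  x=-1.757: |R|=0.60130 <1
  x=-1.584: |R|=0.51998 <1
  x=-1.403: |R|=0.46310 <1
  x=-2.436: |R|=1.17500 >1
  x=-2.361: |R|=1.09170 >1
Interval (-2.2727, 0).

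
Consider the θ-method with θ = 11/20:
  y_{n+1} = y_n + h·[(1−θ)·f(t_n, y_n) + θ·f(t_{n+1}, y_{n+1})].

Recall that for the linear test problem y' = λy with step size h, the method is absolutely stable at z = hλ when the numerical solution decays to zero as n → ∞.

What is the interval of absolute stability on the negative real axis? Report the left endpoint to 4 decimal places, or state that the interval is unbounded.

Test eqn y'=λy, z=hλ:
  y_{n+1} = y_n + z·[9/20·y_n + 11/20·y_{n+1}] ⇒ (1 − 11/20z)y_{n+1} = (1 + 9/20z)y_n
  ⇒ R(z) = (1 + 9/20z)/(1 − 11/20z).

Find x<0 with |R(x)|<1.
x=-0.43: |R|=0.6522
x=-2: |R|=0.0476
x=-10: |R|=0.5385
x=-100: |R|=0.7857
θ=11/20≥1/2 ⇒ |1+9/20x|<|1−11/20x| ∀x<0 ⇒ interval (−∞,0).

(−∞, 0) — no finite endpoint.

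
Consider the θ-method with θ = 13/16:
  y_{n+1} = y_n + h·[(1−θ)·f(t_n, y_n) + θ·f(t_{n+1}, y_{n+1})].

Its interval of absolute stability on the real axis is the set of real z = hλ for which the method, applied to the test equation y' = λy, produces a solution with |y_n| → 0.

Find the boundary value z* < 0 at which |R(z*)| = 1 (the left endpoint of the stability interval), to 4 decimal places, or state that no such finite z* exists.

On y'=λy, z=hλ:
  y_{n+1} = y_n + z·[3/16·y_n + 13/16·y_{n+1}] ⇒ (1 − 13/16z)y_{n+1} = (1 + 3/16z)y_n
  R(z) = (1 + 3/16z)/(1 − 13/16z).

Need |R(x)|<1, x<0.
x=-1.38: |R|=0.3494
x=-2: |R|=0.2381
x=-10: |R|=0.0959
x=-100: |R|=0.2158
θ=13/16≥1/2 ⇒ |1+3/16x|<|1−13/16x| ∀x<0 ⇒ stable on all of ℝ⁻.

unbounded; (−∞, 0).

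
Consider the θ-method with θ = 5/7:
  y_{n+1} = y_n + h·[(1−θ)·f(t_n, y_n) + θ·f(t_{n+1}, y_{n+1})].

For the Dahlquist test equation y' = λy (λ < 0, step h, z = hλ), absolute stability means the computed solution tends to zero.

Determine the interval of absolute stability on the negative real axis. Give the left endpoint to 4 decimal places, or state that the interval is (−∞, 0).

On y'=λy, z=hλ:
  y_{n+1} = y_n + z·[2/7·y_n + 5/7·y_{n+1}] ⇒ (1 − 5/7z)y_{n+1} = (1 + 2/7z)y_n
  Hence R(z) = (1 + 2/7z)/(1 − 5/7z).

Need |R(x)|<1, x<0.
x=-1.7: |R|=0.2323
x=-2: |R|=0.1765
x=-10: |R|=0.2281
x=-100: |R|=0.3807
θ=5/7≥1/2 ⇒ |1+2/7x|<|1−5/7x| ∀x<0 ⇒ stable on all of ℝ⁻.

(−∞, 0) — no finite endpoint.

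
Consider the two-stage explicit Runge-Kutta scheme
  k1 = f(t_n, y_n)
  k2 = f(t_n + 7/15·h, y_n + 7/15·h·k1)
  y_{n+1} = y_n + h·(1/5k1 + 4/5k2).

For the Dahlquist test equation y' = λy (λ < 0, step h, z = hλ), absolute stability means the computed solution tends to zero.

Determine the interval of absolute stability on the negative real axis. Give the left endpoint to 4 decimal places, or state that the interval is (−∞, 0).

On y'=λy, z=hλ:
  k1=λy_n ⇒ h·k1=z·y_n;  k2=λ(1+7/15z)y_n ⇒ h·k2=z(1+7/15z)y_n
  y_{n+1}/y_n = 1 + 1/5z + 4/5z(1+7/15z) = 1 + z + 28/75z²
  ⇒ R(z) = 1 + z + 28/75z².

Find x<0 with |R(x)|<1.
x=-0.33: |R|=0.7107
R=1: x+28/75x²=0 ⇒ x=−75/28=-2.6786; min R=1−1/(4·28/75)=0.3304>−1
Confirm numerically:
  x=-1.994: |R|=0.49039 <1
  x=-1.930: |R|=0.46063 <1
  x=-1.365: |R|=0.33060 <1
  x=-3.261: |R|=1.70907 >1
  x=-3.084: |R|=1.46679 >1
  x=-2.875: |R|=1.21083 >1
So |R|<1 on (-2.6786, 0).

z∈(-2.6786,0).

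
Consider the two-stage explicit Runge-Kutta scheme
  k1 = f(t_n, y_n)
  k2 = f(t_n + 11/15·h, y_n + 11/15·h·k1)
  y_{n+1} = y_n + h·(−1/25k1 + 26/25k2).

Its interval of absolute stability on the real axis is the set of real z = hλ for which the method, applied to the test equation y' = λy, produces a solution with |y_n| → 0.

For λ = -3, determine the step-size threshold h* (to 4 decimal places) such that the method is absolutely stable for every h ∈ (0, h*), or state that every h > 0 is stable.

(-1.3112,0); λ=-3 ⇒ h* = (375/286)/3 = 0.4371.

With y'=λy (z=hλ):
  k1=λy_n ⇒ h·k1=z·y_n;  k2=λ(1+11/15z)y_n ⇒ h·k2=z(1+11/15z)y_n
  y_{n+1}/y_n = 1 − 1/25z + 26/25z(1+11/15z) = 1 + z + 286/375z²
  so R(z) = 1 + z + 286/375z².

Boundary: |R(x)|=1, x<0.
x=-0.6: |R|=0.6746
R=1: x+286/375x²=0 ⇒ x=−375/286=-1.3112; min R=1−1/(4·286/375)=0.6722>−1
Confirm numerically:
  x=-1.111: |R|=0.83038 <1
  x=-1.014: |R|=0.77017 <1
  x=-0.812: |R|=0.69086 <1
  x=-1.648: |R|=1.42333 >1
  x=-1.582: |R|=1.32674 >1
Interval (-1.3112, 0).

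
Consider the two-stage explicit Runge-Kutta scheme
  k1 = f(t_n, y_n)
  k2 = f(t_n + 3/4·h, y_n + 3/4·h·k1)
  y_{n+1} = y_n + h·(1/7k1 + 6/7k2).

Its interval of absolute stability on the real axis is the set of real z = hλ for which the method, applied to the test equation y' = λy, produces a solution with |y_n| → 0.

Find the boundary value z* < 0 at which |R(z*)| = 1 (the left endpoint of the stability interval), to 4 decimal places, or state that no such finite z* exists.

left endpoint -1.5556.

Test eqn y'=λy, z=hλ:
  k1=λy_n ⇒ h·k1=z·y_n;  k2=λ(1+3/4z)y_n ⇒ h·k2=z(1+3/4z)y_n
  y_{n+1}/y_n = 1 + 1/7z + 6/7z(1+3/4z) = 1 + z + 9/14z²
  ⇒ R(z) = 1 + z + 9/14z².

Need |R(x)|<1, x<0.
x=-0.4: |R|=0.7029
R=1: x+9/14x²=0 ⇒ x=−14/9=-1.5556; min R=1−1/(4·9/14)=0.6111>−1
Confirm numerically:
  x=-1.346: |R|=0.81867 <1
  x=-1.337: |R|=0.81215 <1
  x=-0.892: |R|=0.61950 <1
  x=-0.753: |R|=0.61151 <1
  x=-1.956: |R|=1.50353 >1
  x=-1.582: |R|=1.02689 >1
Stable set (-1.5556, 0).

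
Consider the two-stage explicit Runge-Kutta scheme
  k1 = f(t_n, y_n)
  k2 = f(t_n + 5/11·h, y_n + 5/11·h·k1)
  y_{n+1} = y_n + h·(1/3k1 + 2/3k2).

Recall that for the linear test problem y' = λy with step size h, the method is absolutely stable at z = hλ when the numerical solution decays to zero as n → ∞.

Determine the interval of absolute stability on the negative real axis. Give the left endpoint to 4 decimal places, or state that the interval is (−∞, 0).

z∈(-3.3000,0).

On y'=λy, z=hλ:
  k1=λy_n ⇒ h·k1=z·y_n;  k2=λ(1+5/11z)y_n ⇒ h·k2=z(1+5/11z)y_n
  y_{n+1}/y_n = 1 + 1/3z + 2/3z(1+5/11z) = 1 + z + 10/33z²
  ⇒ R(z) = 1 + z + 10/33z².

Find x<0 with |R(x)|<1.
x=-0.73: |R|=0.4315
R=1: x+10/33x²=0 ⇒ x=−33/10=-3.3000; min R=1−1/(4·10/33)=0.1750>−1
Confirm numerically:
  x=-2.539: |R|=0.41449 <1
  x=-1.812: |R|=0.18295 <1
  x=-1.797: |R|=0.18155 <1
  x=-3.546: |R|=1.26434 >1
  x=-3.489: |R|=1.19982 >1
  x=-3.424: |R|=1.12866 >1
Stable set (-3.3000, 0).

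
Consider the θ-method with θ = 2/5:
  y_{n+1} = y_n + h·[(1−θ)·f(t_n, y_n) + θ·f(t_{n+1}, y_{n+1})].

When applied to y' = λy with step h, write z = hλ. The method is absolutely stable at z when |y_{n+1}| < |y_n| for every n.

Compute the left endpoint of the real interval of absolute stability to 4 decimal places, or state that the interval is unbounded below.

left endpoint -10.0000.

Set f=λy, z=hλ:
  y_{n+1} = y_n + z·[3/5·y_n + 2/5·y_{n+1}] ⇒ (1 − 2/5z)y_{n+1} = (1 + 3/5z)y_n
  so R(z) = (1 + 3/5z)/(1 − 2/5z).

Find x<0 with |R(x)|<1.
x=-0.8: |R|=0.3939
R=−1: 1+3/5x = −1+2/5x ⇒ -1/5x=2 ⇒ x=2/(-1/5)=-10.0000
Confirm numerically:
  x=-7.843: |R|=0.89573 <1
  x=-6.828: |R|=0.82997 <1
  x=-4.811: |R|=0.64512 <1
  x=-10.596: |R|=1.02276 >1
  x=-10.202: |R|=1.00795 >1
  x=-10.146: |R|=1.00577 >1
Interval (-10.0000, 0).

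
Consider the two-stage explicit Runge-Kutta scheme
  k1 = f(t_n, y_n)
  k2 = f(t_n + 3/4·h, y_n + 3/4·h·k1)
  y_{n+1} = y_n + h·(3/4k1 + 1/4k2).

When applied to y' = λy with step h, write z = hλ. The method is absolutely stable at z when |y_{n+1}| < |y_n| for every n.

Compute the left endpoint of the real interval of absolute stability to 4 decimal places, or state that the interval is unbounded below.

z* = -5.3333.

Set f=λy, z=hλ:
  k1=λy_n ⇒ h·k1=z·y_n;  k2=λ(1+3/4z)y_n ⇒ h·k2=z(1+3/4z)y_n
  y_{n+1}/y_n = 1 + 3/4z + 1/4z(1+3/4z) = 1 + z + 3/16z²
  Hence R(z) = 1 + z + 3/16z².

Find x<0 with |R(x)|<1.
x=-0.95: |R|=0.2192
R=1: x+3/16x²=0 ⇒ x=−16/3=-5.3333; min R=1−1/(4·3/16)=-0.3333>−1
Confirm numerically:
  x=-5.090: |R|=0.76777 <1
  x=-4.687: |R|=0.43199 <1
  x=-4.575: |R|=0.34949 <1
  x=-3.126: |R|=0.29377 <1
  x=-5.634: |R|=1.31762 >1
  x=-5.424: |R|=1.09221 >1
Interval (-5.3333, 0).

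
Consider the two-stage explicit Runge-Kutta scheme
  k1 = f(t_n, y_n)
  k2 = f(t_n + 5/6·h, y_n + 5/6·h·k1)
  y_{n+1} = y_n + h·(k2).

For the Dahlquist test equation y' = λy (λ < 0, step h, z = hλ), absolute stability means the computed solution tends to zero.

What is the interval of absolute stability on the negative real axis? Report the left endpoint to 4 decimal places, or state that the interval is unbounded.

Test eqn y'=λy, z=hλ:
  k1=λy_n ⇒ h·k1=z·y_n;  k2=λ(1+5/6z)y_n ⇒ h·k2=z(1+5/6z)y_n
  y_{n+1}/y_n = 1 + z(1+5/6z) = 1 + z + 5/6z²
  so R(z) = 1 + z + 5/6z².

Need |R(x)|<1, x<0.
x=-1.56: |R|=1.4680
R=1: x+5/6x²=0 ⇒ x=−6/5=-1.2000; min R=1−1/(4·5/6)=0.7000>−1
Confirm numerically:
  x=-1.163: |R|=0.96414 <1
  x=-1.117: |R|=0.92274 <1
  x=-0.786: |R|=0.72883 <1
  x=-1.786: |R|=1.87216 >1
  x=-1.512: |R|=1.39312 >1
  x=-1.431: |R|=1.27547 >1
Stable set (-1.2000, 0).

(-1.2000, 0).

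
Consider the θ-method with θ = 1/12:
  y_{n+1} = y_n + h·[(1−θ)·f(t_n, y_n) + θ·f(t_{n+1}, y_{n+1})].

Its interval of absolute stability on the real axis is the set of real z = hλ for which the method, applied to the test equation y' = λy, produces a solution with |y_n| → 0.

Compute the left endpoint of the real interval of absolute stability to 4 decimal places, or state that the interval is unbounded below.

left endpoint -2.4000.

With y'=λy (z=hλ):
  y_{n+1} = y_n + z·[11/12·y_n + 1/12·y_{n+1}] ⇒ (1 − 1/12z)y_{n+1} = (1 + 11/12z)y_n
  Hence R(z) = (1 + 11/12z)/(1 − 1/12z).

Need |R(x)|<1, x<0.
x=-1.19: |R|=0.0826
R=−1: 1+11/12x = −1+1/12x ⇒ -5/6x=2 ⇒ x=2/(-5/6)=-2.4000
Confirm numerically:
  x=-2.270: |R|=0.90890 <1
  x=-2.196: |R|=0.85630 <1
  x=-2.030: |R|=0.73628 <1
  x=-1.362: |R|=0.22317 <1
  x=-2.993: |R|=1.39552 >1
  x=-2.501: |R|=1.06965 >1
Stable set (-2.4000, 0).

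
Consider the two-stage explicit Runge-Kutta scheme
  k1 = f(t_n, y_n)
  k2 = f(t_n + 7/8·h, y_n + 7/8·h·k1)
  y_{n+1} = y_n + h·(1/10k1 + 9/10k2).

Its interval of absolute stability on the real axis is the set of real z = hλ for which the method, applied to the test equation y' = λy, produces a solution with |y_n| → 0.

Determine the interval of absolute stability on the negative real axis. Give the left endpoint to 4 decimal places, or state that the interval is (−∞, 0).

(-1.2698, 0).

Test eqn y'=λy, z=hλ:
  k1=λy_n ⇒ h·k1=z·y_n;  k2=λ(1+7/8z)y_n ⇒ h·k2=z(1+7/8z)y_n
  y_{n+1}/y_n = 1 + 1/10z + 9/10z(1+7/8z) = 1 + z + 63/80z²
  ⇒ R(z) = 1 + z + 63/80z².

Boundary: |R(x)|=1, x<0.
x=-0.52: |R|=0.6929
R=1: x+63/80x²=0 ⇒ x=−80/63=-1.2698; min R=1−1/(4·63/80)=0.6825>−1
Confirm numerically:
  x=-1.139: |R|=0.88264 <1
  x=-1.074: |R|=0.83436 <1
  x=-0.760: |R|=0.69486 <1
  x=-0.560: |R|=0.68696 <1
  x=-1.854: |R|=1.85289 >1
  x=-1.445: |R|=1.19932 >1
So |R|<1 on (-1.2698, 0).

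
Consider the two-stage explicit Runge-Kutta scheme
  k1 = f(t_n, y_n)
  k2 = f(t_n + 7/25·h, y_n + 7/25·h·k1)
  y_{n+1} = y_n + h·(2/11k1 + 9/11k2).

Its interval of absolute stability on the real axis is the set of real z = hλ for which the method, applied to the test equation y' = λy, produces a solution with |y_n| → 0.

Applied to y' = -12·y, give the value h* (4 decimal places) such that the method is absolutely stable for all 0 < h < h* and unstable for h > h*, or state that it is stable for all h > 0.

(-4.3651,0); λ=-12 ⇒ h* = (275/63)/12 = 0.3638.

Test eqn y'=λy, z=hλ:
  k1=λy_n ⇒ h·k1=z·y_n;  k2=λ(1+7/25z)y_n ⇒ h·k2=z(1+7/25z)y_n
  y_{n+1}/y_n = 1 + 2/11z + 9/11z(1+7/25z) = 1 + z + 63/275z²
  so R(z) = 1 + z + 63/275z².

Solve |R(x)|<1 on ℝ⁻.
x=-1.08: |R|=0.1872
R=1: x+63/275x²=0 ⇒ x=−275/63=-4.3651; min R=1−1/(4·63/275)=-0.0913>−1
Confirm numerically:
  x=-3.799: |R|=0.50733 <1
  x=-3.414: |R|=0.25615 <1
  x=-2.644: |R|=0.04249 <1
  x=-2.466: |R|=0.07286 <1
  x=-4.797: |R|=1.47466 >1
  x=-4.620: |R|=1.26981 >1
Interval (-4.3651, 0).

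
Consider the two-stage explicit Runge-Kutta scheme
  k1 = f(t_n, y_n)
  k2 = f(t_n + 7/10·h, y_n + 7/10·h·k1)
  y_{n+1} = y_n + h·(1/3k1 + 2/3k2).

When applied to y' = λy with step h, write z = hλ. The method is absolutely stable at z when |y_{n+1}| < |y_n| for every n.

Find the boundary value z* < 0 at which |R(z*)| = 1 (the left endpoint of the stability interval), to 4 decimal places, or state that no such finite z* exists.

z* = -2.1429.

On y'=λy, z=hλ:
  k1=λy_n ⇒ h·k1=z·y_n;  k2=λ(1+7/10z)y_n ⇒ h·k2=z(1+7/10z)y_n
  y_{n+1}/y_n = 1 + 1/3z + 2/3z(1+7/10z) = 1 + z + 7/15z²
  R(z) = 1 + z + 7/15z².

Find x<0 with |R(x)|<1.
x=-0.31: |R|=0.7348
R=1: x+7/15x²=0 ⇒ x=−15/7=-2.1429; min R=1−1/(4·7/15)=0.4643>−1
Confirm numerically:
  x=-1.217: |R|=0.47417 <1
  x=-1.207: |R|=0.47286 <1
  x=-1.024: |R|=0.46534 <1
  x=-2.673: |R|=1.66130 >1
  x=-2.586: |R|=1.53478 >1
  x=-2.392: |R|=1.27811 >1
Interval (-2.1429, 0).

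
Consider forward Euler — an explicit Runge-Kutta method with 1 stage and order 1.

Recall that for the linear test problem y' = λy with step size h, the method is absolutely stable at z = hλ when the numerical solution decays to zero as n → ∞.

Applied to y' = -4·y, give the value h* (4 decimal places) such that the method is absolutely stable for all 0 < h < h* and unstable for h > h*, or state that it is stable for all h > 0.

(-2.0000,0); λ=-4 ⇒ h* = 0.5000.

Test eqn y'=λy, z=hλ:
  order 1, 1-stage ⇒ R(z)=1+z
  (e.g. R(-1.13)=-0.13000, |R|=0.13000)

Boundary: |R(x)|=1, x<0.
x=-1.13: |R|=0.1300
|R(-2.14)|=1.1400 |R(-1.68)|=0.6800 |R(-0.68)|=0.3200
Bisect:
  x_lo=-2.7137 |R|=1.7137  x_hi=-0.1962 |R|=0.8038
  mid=-1.45495 |R|=0.45495 →hi
  mid=-2.08431 |R|=1.08431 →lo
  mid=-1.76963 |R|=0.76963 →hi
  mid=-1.92697 |R|=0.92697 →hi
  mid=-2.00564 |R|=1.00564 →lo
  mid=-1.96631 |R|=0.96631 →hi
  mid=-1.98597 |R|=0.98597 →hi
  ...
  [-2.00011,-1.99996] ⇒ x*=-2.0000
Stable set (-2.0000, 0).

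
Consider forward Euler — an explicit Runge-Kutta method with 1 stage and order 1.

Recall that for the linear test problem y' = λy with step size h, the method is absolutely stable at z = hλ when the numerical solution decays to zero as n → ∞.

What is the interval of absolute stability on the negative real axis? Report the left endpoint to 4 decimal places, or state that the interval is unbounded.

z∈(-2.0000,0).

With y'=λy (z=hλ):
  order 1, 1-stage ⇒ R(z)=1+z
  (e.g. R(-1.71)=-0.71000, |R|=0.71000)

Boundary: |R(x)|=1, x<0.
x=-1.71: |R|=0.7100
|R(-0.93)|=0.0700 |R(-0.7)|=0.3000 |R(-0.6)|=0.4000
Bisect:
  x_lo=-2.6989 |R|=1.6989  x_hi=-0.0598 |R|=0.9402
  mid=-1.37936 |R|=0.37936 →hi
  mid=-2.03915 |R|=1.03915 →lo
  mid=-1.70926 |R|=0.70926 →hi
  mid=-1.87420 |R|=0.87420 →hi
  mid=-1.95667 |R|=0.95667 →hi
  mid=-1.99791 |R|=0.99791 →hi
  mid=-2.01853 |R|=1.01853 →lo
  mid=-2.00822 |R|=1.00822 →lo
  ...
  [-2.00000,-1.99984] ⇒ x*=-2.0000
Stable set (-2.0000, 0).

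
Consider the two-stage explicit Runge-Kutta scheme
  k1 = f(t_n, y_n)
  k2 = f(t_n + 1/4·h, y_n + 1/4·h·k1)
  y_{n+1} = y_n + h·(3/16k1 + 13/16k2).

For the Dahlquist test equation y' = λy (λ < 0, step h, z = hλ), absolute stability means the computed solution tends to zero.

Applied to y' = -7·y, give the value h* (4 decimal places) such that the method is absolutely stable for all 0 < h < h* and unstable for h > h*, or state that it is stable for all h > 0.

(-4.9231,0); λ=-7 ⇒ h* = (64/13)/7 = 0.7033.

With y'=λy (z=hλ):
  k1=λy_n ⇒ h·k1=z·y_n;  k2=λ(1+1/4z)y_n ⇒ h·k2=z(1+1/4z)y_n
  y_{n+1}/y_n = 1 + 3/16z + 13/16z(1+1/4z) = 1 + z + 13/64z²
  Hence R(z) = 1 + z + 13/64z².

Solve |R(x)|<1 on ℝ⁻.
x=-1.61: |R|=0.0835
R=1: x+13/64x²=0 ⇒ x=−64/13=-4.9231; min R=1−1/(4·13/64)=-0.2308>−1
Confirm numerically:
  x=-4.240: |R|=0.41170 <1
  x=-3.414: |R|=0.04650 <1
  x=-2.681: |R|=0.22099 <1
  x=-5.425: |R|=1.55310 >1
  x=-5.309: |R|=1.41618 >1
Interval (-4.9231, 0).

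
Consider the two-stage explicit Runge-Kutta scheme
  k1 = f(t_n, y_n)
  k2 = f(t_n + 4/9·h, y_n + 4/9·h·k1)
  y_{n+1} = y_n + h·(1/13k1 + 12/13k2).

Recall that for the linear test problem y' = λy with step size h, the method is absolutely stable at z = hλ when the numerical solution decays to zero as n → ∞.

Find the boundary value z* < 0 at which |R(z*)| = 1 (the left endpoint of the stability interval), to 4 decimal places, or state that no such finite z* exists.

Test eqn y'=λy, z=hλ:
  k1=λy_n ⇒ h·k1=z·y_n;  k2=λ(1+4/9z)y_n ⇒ h·k2=z(1+4/9z)y_n
  y_{n+1}/y_n = 1 + 1/13z + 12/13z(1+4/9z) = 1 + z + 16/39z²
  Hence R(z) = 1 + z + 16/39z².

Boundary: |R(x)|=1, x<0.
x=-0.43: |R|=0.6459
R=1: x+16/39x²=0 ⇒ x=−39/16=-2.4375; min R=1−1/(4·16/39)=0.3906>−1
Confirm numerically:
  x=-1.842: |R|=0.54999 <1
  x=-1.663: |R|=0.47159 <1
  x=-1.113: |R|=0.39521 <1
  x=-3.027: |R|=1.73207 >1
  x=-2.614: |R|=1.18928 >1
Interval (-2.4375, 0).

z* = -2.4375.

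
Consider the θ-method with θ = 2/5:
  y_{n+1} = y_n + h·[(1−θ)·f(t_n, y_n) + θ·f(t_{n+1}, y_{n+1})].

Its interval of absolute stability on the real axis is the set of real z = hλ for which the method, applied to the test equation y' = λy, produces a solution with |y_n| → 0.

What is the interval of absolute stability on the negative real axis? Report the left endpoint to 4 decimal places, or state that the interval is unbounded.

(-10.0000, 0).

Test eqn y'=λy, z=hλ:
  y_{n+1} = y_n + z·[3/5·y_n + 2/5·y_{n+1}] ⇒ (1 − 2/5z)y_{n+1} = (1 + 3/5z)y_n
  ⇒ R(z) = (1 + 3/5z)/(1 − 2/5z).

Find x<0 with |R(x)|<1.
x=-1.27: |R|=0.1578
R=−1: 1+3/5x = −1+2/5x ⇒ -1/5x=2 ⇒ x=2/(-1/5)=-10.0000
Confirm numerically:
  x=-7.672: |R|=0.88557 <1
  x=-7.486: |R|=0.87412 <1
  x=-7.189: |R|=0.85494 <1
  x=-10.305: |R|=1.01191 >1
  x=-10.231: |R|=1.00907 >1
  x=-10.073: |R|=1.00290 >1
Interval (-10.0000, 0).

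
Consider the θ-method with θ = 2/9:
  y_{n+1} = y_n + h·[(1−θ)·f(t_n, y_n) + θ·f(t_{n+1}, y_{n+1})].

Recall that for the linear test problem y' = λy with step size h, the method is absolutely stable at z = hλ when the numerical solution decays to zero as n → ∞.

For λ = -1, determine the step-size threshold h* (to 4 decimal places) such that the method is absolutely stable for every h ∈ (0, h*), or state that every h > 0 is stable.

Set f=λy, z=hλ:
  y_{n+1} = y_n + z·[7/9·y_n + 2/9·y_{n+1}] ⇒ (1 − 2/9z)y_{n+1} = (1 + 7/9z)y_n
  R(z) = (1 + 7/9z)/(1 − 2/9z).

Need |R(x)|<1, x<0.
x=-1.06: |R|=0.1421
R=−1: 1+7/9x = −1+2/9x ⇒ -5/9x=2 ⇒ x=2/(-5/9)=-3.6000
Confirm numerically:
  x=-3.289: |R|=0.90018 <1
  x=-2.142: |R|=0.45122 <1
  x=-1.675: |R|=0.22065 <1
  x=-1.611: |R|=0.18630 <1
  x=-4.194: |R|=1.17081 >1
  x=-4.115: |R|=1.14945 >1
  x=-3.998: |R|=1.11709 >1
So |R|<1 on (-3.6000, 0).

(-3.6000,0); λ=-1 ⇒ h* = (18/5)/1 = 3.6000.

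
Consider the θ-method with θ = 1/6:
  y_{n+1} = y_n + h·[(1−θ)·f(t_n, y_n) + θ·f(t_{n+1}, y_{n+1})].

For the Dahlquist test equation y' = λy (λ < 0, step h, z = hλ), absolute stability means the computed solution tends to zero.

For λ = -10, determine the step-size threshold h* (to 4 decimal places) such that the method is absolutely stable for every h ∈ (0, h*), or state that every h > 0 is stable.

Set f=λy, z=hλ:
  y_{n+1} = y_n + z·[5/6·y_n + 1/6·y_{n+1}] ⇒ (1 − 1/6z)y_{n+1} = (1 + 5/6z)y_n
  so R(z) = (1 + 5/6z)/(1 − 1/6z).

Boundary: |R(x)|=1, x<0.
x=-0.77: |R|=0.3176
R=−1: 1+5/6x = −1+1/6x ⇒ -2/3x=2 ⇒ x=2/(-2/3)=-3.0000
Confirm numerically:
  x=-2.951: |R|=0.97810 <1
  x=-2.810: |R|=0.91373 <1
  x=-1.853: |R|=0.41576 <1
  x=-3.326: |R|=1.13982 >1
  x=-3.269: |R|=1.11609 >1
So |R|<1 on (-3.0000, 0).

(-3.0000,0); λ=-10 ⇒ h* = (3)/10 = 0.3000.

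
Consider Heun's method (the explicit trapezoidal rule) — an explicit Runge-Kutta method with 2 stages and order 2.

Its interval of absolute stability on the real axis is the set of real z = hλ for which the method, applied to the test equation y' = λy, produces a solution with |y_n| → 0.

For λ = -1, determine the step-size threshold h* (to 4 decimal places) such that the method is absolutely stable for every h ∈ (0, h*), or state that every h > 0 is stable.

With y'=λy (z=hλ):
  order 2, 2-stage ⇒ R(z)=1+z+z^2/2
  (e.g. R(-0.86)=0.50980, |R|=0.50980)

Need |R(x)|<1, x<0.
x=-0.86: |R|=0.5098
|R(-1.69)|=0.7380 |R(-1.42)|=0.5882 |R(-0.98)|=0.5002
Bisect:
  x_lo=-2.7179 |R|=1.9755  x_hi=-0.3494 |R|=0.7116
  mid=-1.53365 |R|=0.64239 →hi
  mid=-2.12576 |R|=1.13367 →lo
  mid=-1.82971 |R|=0.84421 →hi
  mid=-1.97774 |R|=0.97798 →hi
  mid=-2.05175 |R|=1.05309 →lo
  mid=-2.01474 |R|=1.01485 →lo
  mid=-1.99624 |R|=0.99625 →hi
  ...
  [-2.00014,-2.00000] ⇒ x*=-2.0000
Stable set (-2.0000, 0).

(-2.0000,0); λ=-1 ⇒ h* = 2.0000.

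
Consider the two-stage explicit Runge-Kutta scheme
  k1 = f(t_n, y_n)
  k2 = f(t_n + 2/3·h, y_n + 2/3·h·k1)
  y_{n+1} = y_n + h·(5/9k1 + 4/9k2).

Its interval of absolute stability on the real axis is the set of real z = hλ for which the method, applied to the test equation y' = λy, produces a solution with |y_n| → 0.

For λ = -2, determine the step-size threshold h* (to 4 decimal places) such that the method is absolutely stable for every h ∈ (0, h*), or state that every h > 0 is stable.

(-3.3750,0); λ=-2 ⇒ h* = (27/8)/2 = 1.6875.

Set f=λy, z=hλ:
  k1=λy_n ⇒ h·k1=z·y_n;  k2=λ(1+2/3z)y_n ⇒ h·k2=z(1+2/3z)y_n
  y_{n+1}/y_n = 1 + 5/9z + 4/9z(1+2/3z) = 1 + z + 8/27z²
  Hence R(z) = 1 + z + 8/27z².

Solve |R(x)|<1 on ℝ⁻.
x=-0.64: |R|=0.4814
R=1: x+8/27x²=0 ⇒ x=−27/8=-3.3750; min R=1−1/(4·8/27)=0.1562>−1
Confirm numerically:
  x=-3.155: |R|=0.79434 <1
  x=-1.984: |R|=0.18230 <1
  x=-1.887: |R|=0.16804 <1
  x=-1.514: |R|=0.16517 <1
  x=-3.882: |R|=1.58316 >1
  x=-3.483: |R|=1.11146 >1
Stable set (-3.3750, 0).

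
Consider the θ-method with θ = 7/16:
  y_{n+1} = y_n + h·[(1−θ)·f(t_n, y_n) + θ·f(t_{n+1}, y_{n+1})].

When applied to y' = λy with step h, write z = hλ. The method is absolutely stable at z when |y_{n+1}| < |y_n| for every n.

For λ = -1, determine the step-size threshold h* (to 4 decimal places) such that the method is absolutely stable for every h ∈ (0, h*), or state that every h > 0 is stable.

(-16.0000,0); λ=-1 ⇒ h* = (16)/1 = 16.0000.

Test eqn y'=λy, z=hλ:
  y_{n+1} = y_n + z·[9/16·y_n + 7/16·y_{n+1}] ⇒ (1 − 7/16z)y_{n+1} = (1 + 9/16z)y_n
  so R(z) = (1 + 9/16z)/(1 − 7/16z).

Find x<0 with |R(x)|<1.
x=-1.09: |R|=0.2620
R=−1: 1+9/16x = −1+7/16x ⇒ -1/8x=2 ⇒ x=2/(-1/8)=-16.0000
Confirm numerically:
  x=-15.311: |R|=0.98881 <1
  x=-13.220: |R|=0.94877 <1
  x=-13.126: |R|=0.94672 <1
  x=-7.364: |R|=0.74430 <1
  x=-16.223: |R|=1.00344 >1
  x=-16.196: |R|=1.00303 >1
  x=-16.043: |R|=1.00067 >1
Interval (-16.0000, 0).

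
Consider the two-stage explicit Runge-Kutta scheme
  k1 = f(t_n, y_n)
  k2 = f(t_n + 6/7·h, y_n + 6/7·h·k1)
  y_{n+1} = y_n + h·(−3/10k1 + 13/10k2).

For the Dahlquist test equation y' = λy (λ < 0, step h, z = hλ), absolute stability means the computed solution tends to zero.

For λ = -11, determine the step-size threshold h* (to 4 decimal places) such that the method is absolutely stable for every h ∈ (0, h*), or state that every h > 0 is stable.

(-0.8974,0); λ=-11 ⇒ h* = (35/39)/11 = 0.0816.

Set f=λy, z=hλ:
  k1=λy_n ⇒ h·k1=z·y_n;  k2=λ(1+6/7z)y_n ⇒ h·k2=z(1+6/7z)y_n
  y_{n+1}/y_n = 1 − 3/10z + 13/10z(1+6/7z) = 1 + z + 39/35z²
  R(z) = 1 + z + 39/35z².

Need |R(x)|<1, x<0.
x=-1.33: |R|=1.6411
R=1: x+39/35x²=0 ⇒ x=−35/39=-0.8974; min R=1−1/(4·39/35)=0.7756>−1
Confirm numerically:
  x=-0.840: |R|=0.94624 <1
  x=-0.663: |R|=0.82681 <1
  x=-0.625: |R|=0.81027 <1
  x=-0.476: |R|=0.77647 <1
  x=-1.126: |R|=1.28678 >1
  x=-1.094: |R|=1.23962 >1
Stable set (-0.8974, 0).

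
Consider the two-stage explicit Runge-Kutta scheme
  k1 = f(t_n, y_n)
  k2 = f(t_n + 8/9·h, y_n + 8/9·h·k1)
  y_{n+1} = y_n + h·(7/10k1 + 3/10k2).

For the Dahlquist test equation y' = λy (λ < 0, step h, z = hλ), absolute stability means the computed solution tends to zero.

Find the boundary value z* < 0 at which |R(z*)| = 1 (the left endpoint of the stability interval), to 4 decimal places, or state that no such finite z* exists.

With y'=λy (z=hλ):
  k1=λy_n ⇒ h·k1=z·y_n;  k2=λ(1+8/9z)y_n ⇒ h·k2=z(1+8/9z)y_n
  y_{n+1}/y_n = 1 + 7/10z + 3/10z(1+8/9z) = 1 + z + 4/15z²
  R(z) = 1 + z + 4/15z².

Need |R(x)|<1, x<0.
x=-0.4: |R|=0.6427
R=1: x+4/15x²=0 ⇒ x=−15/4=-3.7500; min R=1−1/(4·4/15)=0.0625>−1
Confirm numerically:
  x=-3.124: |R|=0.47850 <1
  x=-2.984: |R|=0.39047 <1
  x=-2.829: |R|=0.30520 <1
  x=-4.289: |R|=1.61647 >1
  x=-4.019: |R|=1.28830 >1
  x=-3.951: |R|=1.21177 >1
Interval (-3.7500, 0).

left endpoint -3.7500.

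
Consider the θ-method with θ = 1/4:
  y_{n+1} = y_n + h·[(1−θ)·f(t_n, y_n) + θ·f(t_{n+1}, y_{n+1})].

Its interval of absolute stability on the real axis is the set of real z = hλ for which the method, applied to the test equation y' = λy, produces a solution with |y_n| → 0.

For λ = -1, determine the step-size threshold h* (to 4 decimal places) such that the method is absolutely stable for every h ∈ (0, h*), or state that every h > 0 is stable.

(-4.0000,0); λ=-1 ⇒ h* = (4)/1 = 4.0000.

With y'=λy (z=hλ):
  y_{n+1} = y_n + z·[3/4·y_n + 1/4·y_{n+1}] ⇒ (1 − 1/4z)y_{n+1} = (1 + 3/4z)y_n
  R(z) = (1 + 3/4z)/(1 − 1/4z).

Solve |R(x)|<1 on ℝ⁻.
x=-0.71: |R|=0.3970
R=−1: 1+3/4x = −1+1/4x ⇒ -1/2x=2 ⇒ x=2/(-1/2)=-4.0000
Confirm numerically:
  x=-3.707: |R|=0.92397 <1
  x=-2.873: |R|=0.67205 <1
  x=-2.354: |R|=0.48190 <1
  x=-1.970: |R|=0.31993 <1
  x=-4.273: |R|=1.06600 >1
  x=-4.269: |R|=1.06506 >1
  x=-4.244: |R|=1.05919 >1
Stable set (-4.0000, 0).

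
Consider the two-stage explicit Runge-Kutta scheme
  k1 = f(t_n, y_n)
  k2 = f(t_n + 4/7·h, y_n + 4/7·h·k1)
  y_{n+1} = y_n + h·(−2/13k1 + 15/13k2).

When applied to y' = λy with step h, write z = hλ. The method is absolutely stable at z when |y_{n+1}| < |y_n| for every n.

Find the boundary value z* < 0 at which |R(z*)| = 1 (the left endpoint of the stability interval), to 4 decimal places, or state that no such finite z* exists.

Test eqn y'=λy, z=hλ:
  k1=λy_n ⇒ h·k1=z·y_n;  k2=λ(1+4/7z)y_n ⇒ h·k2=z(1+4/7z)y_n
  y_{n+1}/y_n = 1 − 2/13z + 15/13z(1+4/7z) = 1 + z + 60/91z²
  ⇒ R(z) = 1 + z + 60/91z².

Find x<0 with |R(x)|<1.
x=-0.48: |R|=0.6719
R=1: x+60/91x²=0 ⇒ x=−91/60=-1.5167; min R=1−1/(4·60/91)=0.6208>−1
Confirm numerically:
  x=-1.430: |R|=0.91829 <1
  x=-0.932: |R|=0.64072 <1
  x=-0.672: |R|=0.62575 <1
  x=-2.054: |R|=1.72770 >1
  x=-1.961: |R|=1.57451 >1
  x=-1.567: |R|=1.05200 >1
Stable set (-1.5167, 0).

left endpoint -1.5167.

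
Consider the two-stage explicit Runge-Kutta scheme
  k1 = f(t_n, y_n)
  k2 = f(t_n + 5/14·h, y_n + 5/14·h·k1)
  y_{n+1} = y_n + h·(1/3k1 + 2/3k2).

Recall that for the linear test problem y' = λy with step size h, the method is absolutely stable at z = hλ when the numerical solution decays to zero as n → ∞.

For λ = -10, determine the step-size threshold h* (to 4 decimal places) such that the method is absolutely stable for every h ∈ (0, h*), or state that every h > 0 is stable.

On y'=λy, z=hλ:
  k1=λy_n ⇒ h·k1=z·y_n;  k2=λ(1+5/14z)y_n ⇒ h·k2=z(1+5/14z)y_n
  y_{n+1}/y_n = 1 + 1/3z + 2/3z(1+5/14z) = 1 + z + 5/21z²
  Hence R(z) = 1 + z + 5/21z².

Boundary: |R(x)|=1, x<0.
x=-0.89: |R|=0.2986
R=1: x+5/21x²=0 ⇒ x=−21/5=-4.2000; min R=1−1/(4·5/21)=-0.0500>−1
Confirm numerically:
  x=-3.438: |R|=0.37625 <1
  x=-3.066: |R|=0.17218 <1
  x=-2.373: |R|=0.03225 <1
  x=-4.645: |R|=1.49215 >1
  x=-4.632: |R|=1.47643 >1
  x=-4.425: |R|=1.23705 >1
Stable set (-4.2000, 0).

(-4.2000,0); λ=-10 ⇒ h* = (21/5)/10 = 0.4200.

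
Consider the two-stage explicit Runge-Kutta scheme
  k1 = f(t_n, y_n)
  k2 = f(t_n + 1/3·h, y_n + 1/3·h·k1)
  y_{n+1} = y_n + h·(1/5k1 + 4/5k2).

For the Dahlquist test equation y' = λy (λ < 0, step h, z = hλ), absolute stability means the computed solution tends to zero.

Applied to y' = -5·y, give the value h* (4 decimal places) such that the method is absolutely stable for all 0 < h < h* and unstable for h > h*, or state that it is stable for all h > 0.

(-3.7500,0); λ=-5 ⇒ h* = (15/4)/5 = 0.7500.

With y'=λy (z=hλ):
  k1=λy_n ⇒ h·k1=z·y_n;  k2=λ(1+1/3z)y_n ⇒ h·k2=z(1+1/3z)y_n
  y_{n+1}/y_n = 1 + 1/5z + 4/5z(1+1/3z) = 1 + z + 4/15z²
  R(z) = 1 + z + 4/15z².

Boundary: |R(x)|=1, x<0.
x=-0.95: |R|=0.2907
R=1: x+4/15x²=0 ⇒ x=−15/4=-3.7500; min R=1−1/(4·4/15)=0.0625>−1
Confirm numerically:
  x=-3.414: |R|=0.69411 <1
  x=-2.909: |R|=0.34761 <1
  x=-1.822: |R|=0.06325 <1
  x=-4.247: |R|=1.56287 >1
  x=-4.156: |R|=1.44996 >1
  x=-4.037: |R|=1.30897 >1
Stable set (-3.7500, 0).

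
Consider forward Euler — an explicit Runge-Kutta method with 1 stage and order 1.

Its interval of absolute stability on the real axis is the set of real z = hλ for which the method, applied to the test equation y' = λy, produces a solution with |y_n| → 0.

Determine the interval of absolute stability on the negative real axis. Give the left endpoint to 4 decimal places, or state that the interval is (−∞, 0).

z∈(-2.0000,0).

Set f=λy, z=hλ:
  order 1, 1-stage ⇒ R(z)=1+z
  (e.g. R(-1.3)=-0.30000, |R|=0.30000)

Find x<0 with |R(x)|<1.
x=-1.3: |R|=0.3000
|R(-2.28)|=1.2800 |R(-1.18)|=0.1800 |R(-1.09)|=0.0900
Bisect:
  x_lo=-2.6811 |R|=1.6811  x_hi=-0.3672 |R|=0.6328
  mid=-1.52413 |R|=0.52413 →hi
  mid=-2.10260 |R|=1.10260 →lo
  mid=-1.81337 |R|=0.81337 →hi
  mid=-1.95798 |R|=0.95798 →hi
  mid=-2.03029 |R|=1.03029 →lo
  mid=-1.99414 |R|=0.99414 →hi
  mid=-2.01222 |R|=1.01222 →lo
  mid=-2.00318 |R|=1.00318 →lo
  ...
  [-2.00007,-1.99993] ⇒ x*=-2.0000
Stable set (-2.0000, 0).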